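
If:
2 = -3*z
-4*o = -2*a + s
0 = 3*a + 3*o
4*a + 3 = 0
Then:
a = -3/4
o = 3/4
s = -9/2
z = -2/3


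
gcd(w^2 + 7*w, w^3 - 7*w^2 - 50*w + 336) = w + 7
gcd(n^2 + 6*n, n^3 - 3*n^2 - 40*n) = n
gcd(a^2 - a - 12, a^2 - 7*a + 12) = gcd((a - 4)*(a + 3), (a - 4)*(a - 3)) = a - 4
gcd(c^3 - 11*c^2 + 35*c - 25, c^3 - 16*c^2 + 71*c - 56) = c - 1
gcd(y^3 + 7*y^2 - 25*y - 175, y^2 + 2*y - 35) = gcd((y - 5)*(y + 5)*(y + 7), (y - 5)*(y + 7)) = y^2 + 2*y - 35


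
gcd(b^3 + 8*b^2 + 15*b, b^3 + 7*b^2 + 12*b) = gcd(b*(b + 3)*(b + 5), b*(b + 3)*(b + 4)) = b^2 + 3*b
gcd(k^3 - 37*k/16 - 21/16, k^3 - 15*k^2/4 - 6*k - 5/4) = k + 1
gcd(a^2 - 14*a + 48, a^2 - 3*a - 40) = a - 8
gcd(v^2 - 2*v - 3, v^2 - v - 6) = v - 3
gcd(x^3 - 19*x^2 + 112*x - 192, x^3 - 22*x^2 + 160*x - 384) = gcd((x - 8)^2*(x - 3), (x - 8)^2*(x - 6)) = x^2 - 16*x + 64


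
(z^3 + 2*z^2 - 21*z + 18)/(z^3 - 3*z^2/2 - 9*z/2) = 2*(z^2 + 5*z - 6)/(z*(2*z + 3))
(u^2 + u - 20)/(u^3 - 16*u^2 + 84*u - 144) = (u + 5)/(u^2 - 12*u + 36)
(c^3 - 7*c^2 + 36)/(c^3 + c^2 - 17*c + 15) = (c^2 - 4*c - 12)/(c^2 + 4*c - 5)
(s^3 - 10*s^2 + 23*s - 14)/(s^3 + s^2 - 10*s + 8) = (s - 7)/(s + 4)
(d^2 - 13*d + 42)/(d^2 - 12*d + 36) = (d - 7)/(d - 6)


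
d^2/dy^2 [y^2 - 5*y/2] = 2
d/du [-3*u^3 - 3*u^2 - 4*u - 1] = -9*u^2 - 6*u - 4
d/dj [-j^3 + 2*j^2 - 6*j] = -3*j^2 + 4*j - 6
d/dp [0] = 0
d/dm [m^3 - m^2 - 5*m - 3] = 3*m^2 - 2*m - 5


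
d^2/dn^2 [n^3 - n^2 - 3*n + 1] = 6*n - 2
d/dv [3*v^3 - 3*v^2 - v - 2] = 9*v^2 - 6*v - 1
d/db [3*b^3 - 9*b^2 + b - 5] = 9*b^2 - 18*b + 1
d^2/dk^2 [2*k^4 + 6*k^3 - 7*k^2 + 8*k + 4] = 24*k^2 + 36*k - 14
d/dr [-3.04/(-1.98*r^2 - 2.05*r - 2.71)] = (-12.0384*r - 6.232)/(1.98*r^2 + 2.05*r + 2.71)^2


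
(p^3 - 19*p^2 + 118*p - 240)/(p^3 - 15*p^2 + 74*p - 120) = (p - 8)/(p - 4)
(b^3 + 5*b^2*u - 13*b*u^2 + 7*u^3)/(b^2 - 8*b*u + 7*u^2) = (-b^2 - 6*b*u + 7*u^2)/(-b + 7*u)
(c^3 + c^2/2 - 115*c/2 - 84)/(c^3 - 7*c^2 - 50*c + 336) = (c + 3/2)/(c - 6)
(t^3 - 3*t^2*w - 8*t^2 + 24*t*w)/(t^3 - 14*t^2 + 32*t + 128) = t*(t - 3*w)/(t^2 - 6*t - 16)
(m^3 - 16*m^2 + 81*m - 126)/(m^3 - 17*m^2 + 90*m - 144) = (m - 7)/(m - 8)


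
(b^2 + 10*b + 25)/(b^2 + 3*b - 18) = (b^2 + 10*b + 25)/(b^2 + 3*b - 18)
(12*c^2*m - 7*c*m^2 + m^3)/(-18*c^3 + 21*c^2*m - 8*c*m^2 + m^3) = m*(-4*c + m)/(6*c^2 - 5*c*m + m^2)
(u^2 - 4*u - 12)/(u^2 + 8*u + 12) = (u - 6)/(u + 6)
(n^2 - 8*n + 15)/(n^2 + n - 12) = (n - 5)/(n + 4)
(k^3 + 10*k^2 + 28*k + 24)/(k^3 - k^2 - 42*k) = (k^2 + 4*k + 4)/(k*(k - 7))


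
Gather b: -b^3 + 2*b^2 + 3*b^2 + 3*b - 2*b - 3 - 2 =-b^3 + 5*b^2 + b - 5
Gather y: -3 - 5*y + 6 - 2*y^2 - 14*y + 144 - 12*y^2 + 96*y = -14*y^2 + 77*y + 147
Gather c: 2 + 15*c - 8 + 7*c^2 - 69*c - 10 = 7*c^2 - 54*c - 16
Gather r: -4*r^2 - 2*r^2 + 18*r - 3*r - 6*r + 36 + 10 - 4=-6*r^2 + 9*r + 42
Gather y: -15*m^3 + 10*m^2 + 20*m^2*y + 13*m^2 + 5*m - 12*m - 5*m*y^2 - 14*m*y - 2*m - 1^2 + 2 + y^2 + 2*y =-15*m^3 + 23*m^2 - 9*m + y^2*(1 - 5*m) + y*(20*m^2 - 14*m + 2) + 1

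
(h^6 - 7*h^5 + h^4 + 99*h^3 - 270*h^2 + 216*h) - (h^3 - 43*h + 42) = h^6 - 7*h^5 + h^4 + 98*h^3 - 270*h^2 + 259*h - 42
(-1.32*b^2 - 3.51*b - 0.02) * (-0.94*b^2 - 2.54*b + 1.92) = 1.2408*b^4 + 6.6522*b^3 + 6.3998*b^2 - 6.6884*b - 0.0384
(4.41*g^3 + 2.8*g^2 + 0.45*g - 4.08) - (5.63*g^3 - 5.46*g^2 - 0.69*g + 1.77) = -1.22*g^3 + 8.26*g^2 + 1.14*g - 5.85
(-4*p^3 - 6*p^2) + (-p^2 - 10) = -4*p^3 - 7*p^2 - 10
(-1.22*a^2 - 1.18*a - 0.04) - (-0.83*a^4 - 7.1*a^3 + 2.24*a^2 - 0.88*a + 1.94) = 0.83*a^4 + 7.1*a^3 - 3.46*a^2 - 0.3*a - 1.98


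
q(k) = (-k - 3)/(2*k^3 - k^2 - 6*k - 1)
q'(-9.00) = 0.00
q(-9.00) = 0.00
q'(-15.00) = 0.00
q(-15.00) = 0.00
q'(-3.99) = 0.00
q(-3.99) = -0.01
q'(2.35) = 4.03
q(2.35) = -1.00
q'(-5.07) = -0.00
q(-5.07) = -0.01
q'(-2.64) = 0.05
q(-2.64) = 0.01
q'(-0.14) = -462.31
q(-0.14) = 15.45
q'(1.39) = 0.52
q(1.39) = 0.74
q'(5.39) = 0.02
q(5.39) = -0.03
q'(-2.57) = 0.06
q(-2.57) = 0.02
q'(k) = (-k - 3)*(-6*k^2 + 2*k + 6)/(2*k^3 - k^2 - 6*k - 1)^2 - 1/(2*k^3 - k^2 - 6*k - 1) = (-2*k^3 + k^2 + 6*k - 2*(k + 3)*(-3*k^2 + k + 3) + 1)/(-2*k^3 + k^2 + 6*k + 1)^2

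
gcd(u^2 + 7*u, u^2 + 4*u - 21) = u + 7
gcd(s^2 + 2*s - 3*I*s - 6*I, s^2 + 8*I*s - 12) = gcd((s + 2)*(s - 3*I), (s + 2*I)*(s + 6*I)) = 1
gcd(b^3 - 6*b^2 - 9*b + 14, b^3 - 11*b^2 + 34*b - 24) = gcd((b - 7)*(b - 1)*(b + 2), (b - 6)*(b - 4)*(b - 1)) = b - 1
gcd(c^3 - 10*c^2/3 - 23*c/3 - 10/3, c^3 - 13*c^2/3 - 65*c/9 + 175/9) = c - 5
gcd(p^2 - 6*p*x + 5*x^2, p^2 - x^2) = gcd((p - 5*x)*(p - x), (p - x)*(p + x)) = -p + x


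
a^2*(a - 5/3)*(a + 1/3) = a^4 - 4*a^3/3 - 5*a^2/9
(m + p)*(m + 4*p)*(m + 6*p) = m^3 + 11*m^2*p + 34*m*p^2 + 24*p^3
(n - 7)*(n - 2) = n^2 - 9*n + 14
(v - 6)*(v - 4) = v^2 - 10*v + 24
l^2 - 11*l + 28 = (l - 7)*(l - 4)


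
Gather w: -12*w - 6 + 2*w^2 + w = 2*w^2 - 11*w - 6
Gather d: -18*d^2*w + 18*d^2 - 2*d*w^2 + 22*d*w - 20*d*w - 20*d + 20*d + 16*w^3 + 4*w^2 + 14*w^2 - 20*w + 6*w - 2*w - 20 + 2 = d^2*(18 - 18*w) + d*(-2*w^2 + 2*w) + 16*w^3 + 18*w^2 - 16*w - 18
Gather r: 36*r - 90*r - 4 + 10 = 6 - 54*r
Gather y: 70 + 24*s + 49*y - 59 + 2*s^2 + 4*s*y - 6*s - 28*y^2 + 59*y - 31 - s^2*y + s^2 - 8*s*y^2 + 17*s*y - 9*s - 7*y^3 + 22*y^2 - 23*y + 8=3*s^2 + 9*s - 7*y^3 + y^2*(-8*s - 6) + y*(-s^2 + 21*s + 85) - 12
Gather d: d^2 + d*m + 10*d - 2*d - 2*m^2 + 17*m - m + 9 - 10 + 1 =d^2 + d*(m + 8) - 2*m^2 + 16*m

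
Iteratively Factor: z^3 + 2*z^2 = (z)*(z^2 + 2*z) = z*(z + 2)*(z)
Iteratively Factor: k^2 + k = (k + 1)*(k)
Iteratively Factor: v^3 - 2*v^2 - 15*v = (v + 3)*(v^2 - 5*v) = (v - 5)*(v + 3)*(v)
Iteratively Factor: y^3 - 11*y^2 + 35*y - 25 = (y - 1)*(y^2 - 10*y + 25) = (y - 5)*(y - 1)*(y - 5)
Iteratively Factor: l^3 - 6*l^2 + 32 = (l + 2)*(l^2 - 8*l + 16) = (l - 4)*(l + 2)*(l - 4)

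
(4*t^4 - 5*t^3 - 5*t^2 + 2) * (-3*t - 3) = -12*t^5 + 3*t^4 + 30*t^3 + 15*t^2 - 6*t - 6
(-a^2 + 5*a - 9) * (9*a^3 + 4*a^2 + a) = -9*a^5 + 41*a^4 - 62*a^3 - 31*a^2 - 9*a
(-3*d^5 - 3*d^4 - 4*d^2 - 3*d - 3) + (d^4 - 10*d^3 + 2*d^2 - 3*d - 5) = -3*d^5 - 2*d^4 - 10*d^3 - 2*d^2 - 6*d - 8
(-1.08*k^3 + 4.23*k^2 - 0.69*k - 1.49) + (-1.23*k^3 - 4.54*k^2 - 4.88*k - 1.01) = -2.31*k^3 - 0.31*k^2 - 5.57*k - 2.5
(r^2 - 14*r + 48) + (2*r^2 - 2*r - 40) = 3*r^2 - 16*r + 8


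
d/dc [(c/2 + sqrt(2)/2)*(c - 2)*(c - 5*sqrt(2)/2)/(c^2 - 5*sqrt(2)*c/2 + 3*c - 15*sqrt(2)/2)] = (2*c^4 - 10*sqrt(2)*c^3 + 12*c^3 - 50*sqrt(2)*c^2 + 13*c^2 + 50*c + 60*sqrt(2)*c - 150 + 125*sqrt(2))/(2*(2*c^4 - 10*sqrt(2)*c^3 + 12*c^3 - 60*sqrt(2)*c^2 + 43*c^2 - 90*sqrt(2)*c + 150*c + 225))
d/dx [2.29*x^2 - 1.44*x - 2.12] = 4.58*x - 1.44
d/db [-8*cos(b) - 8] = 8*sin(b)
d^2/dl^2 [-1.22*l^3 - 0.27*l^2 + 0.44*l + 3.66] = -7.32*l - 0.54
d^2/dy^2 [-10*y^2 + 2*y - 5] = -20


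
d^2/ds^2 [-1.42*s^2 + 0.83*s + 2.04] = -2.84000000000000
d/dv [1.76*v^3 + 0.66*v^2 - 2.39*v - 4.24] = 5.28*v^2 + 1.32*v - 2.39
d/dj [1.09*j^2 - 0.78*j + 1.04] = 2.18*j - 0.78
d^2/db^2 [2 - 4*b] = 0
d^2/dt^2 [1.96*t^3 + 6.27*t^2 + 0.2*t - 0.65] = 11.76*t + 12.54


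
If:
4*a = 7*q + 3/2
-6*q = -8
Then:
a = 65/24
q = 4/3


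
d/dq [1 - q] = -1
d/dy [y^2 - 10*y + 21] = 2*y - 10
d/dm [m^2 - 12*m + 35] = 2*m - 12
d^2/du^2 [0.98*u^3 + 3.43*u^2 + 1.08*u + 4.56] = 5.88*u + 6.86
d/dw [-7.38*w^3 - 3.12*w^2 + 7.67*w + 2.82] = -22.14*w^2 - 6.24*w + 7.67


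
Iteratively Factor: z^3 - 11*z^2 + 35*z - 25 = (z - 5)*(z^2 - 6*z + 5) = (z - 5)*(z - 1)*(z - 5)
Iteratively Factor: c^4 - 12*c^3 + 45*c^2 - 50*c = (c)*(c^3 - 12*c^2 + 45*c - 50) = c*(c - 5)*(c^2 - 7*c + 10) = c*(c - 5)^2*(c - 2)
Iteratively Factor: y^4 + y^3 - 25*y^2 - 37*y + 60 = (y + 3)*(y^3 - 2*y^2 - 19*y + 20) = (y - 5)*(y + 3)*(y^2 + 3*y - 4) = (y - 5)*(y + 3)*(y + 4)*(y - 1)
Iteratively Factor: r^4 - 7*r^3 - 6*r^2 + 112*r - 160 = (r - 2)*(r^3 - 5*r^2 - 16*r + 80) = (r - 5)*(r - 2)*(r^2 - 16) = (r - 5)*(r - 2)*(r + 4)*(r - 4)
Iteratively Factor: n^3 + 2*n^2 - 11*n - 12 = (n + 1)*(n^2 + n - 12) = (n + 1)*(n + 4)*(n - 3)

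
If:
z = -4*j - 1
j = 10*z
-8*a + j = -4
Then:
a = 77/164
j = -10/41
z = -1/41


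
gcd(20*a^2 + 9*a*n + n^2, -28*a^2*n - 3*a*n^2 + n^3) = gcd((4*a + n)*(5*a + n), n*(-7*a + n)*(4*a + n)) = 4*a + n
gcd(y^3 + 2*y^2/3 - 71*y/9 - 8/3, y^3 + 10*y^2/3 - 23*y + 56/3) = y - 8/3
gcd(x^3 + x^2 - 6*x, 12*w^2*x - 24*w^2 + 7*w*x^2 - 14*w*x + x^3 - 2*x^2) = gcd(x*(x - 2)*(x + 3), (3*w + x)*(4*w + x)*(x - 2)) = x - 2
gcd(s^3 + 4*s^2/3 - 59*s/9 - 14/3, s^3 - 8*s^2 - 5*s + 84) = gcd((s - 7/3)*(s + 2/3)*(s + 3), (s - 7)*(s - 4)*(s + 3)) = s + 3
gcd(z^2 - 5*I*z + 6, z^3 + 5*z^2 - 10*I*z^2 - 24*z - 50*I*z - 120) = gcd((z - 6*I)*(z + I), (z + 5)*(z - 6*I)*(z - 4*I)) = z - 6*I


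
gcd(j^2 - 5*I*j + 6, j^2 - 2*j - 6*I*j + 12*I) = j - 6*I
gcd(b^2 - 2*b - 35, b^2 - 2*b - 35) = b^2 - 2*b - 35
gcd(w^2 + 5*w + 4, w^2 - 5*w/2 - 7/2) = w + 1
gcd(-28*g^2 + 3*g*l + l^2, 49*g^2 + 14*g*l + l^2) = 7*g + l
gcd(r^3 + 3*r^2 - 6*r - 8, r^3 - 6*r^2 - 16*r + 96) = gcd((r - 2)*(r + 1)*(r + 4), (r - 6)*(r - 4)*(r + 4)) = r + 4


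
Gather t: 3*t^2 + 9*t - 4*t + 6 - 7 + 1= 3*t^2 + 5*t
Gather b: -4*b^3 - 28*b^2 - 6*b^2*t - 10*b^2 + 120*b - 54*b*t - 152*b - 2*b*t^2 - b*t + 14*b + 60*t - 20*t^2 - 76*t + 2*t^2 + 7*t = -4*b^3 + b^2*(-6*t - 38) + b*(-2*t^2 - 55*t - 18) - 18*t^2 - 9*t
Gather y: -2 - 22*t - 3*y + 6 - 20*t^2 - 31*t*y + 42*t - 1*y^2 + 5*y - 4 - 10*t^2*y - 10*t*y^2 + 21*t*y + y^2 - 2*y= -20*t^2 - 10*t*y^2 + 20*t + y*(-10*t^2 - 10*t)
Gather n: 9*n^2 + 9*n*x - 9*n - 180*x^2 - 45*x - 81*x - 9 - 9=9*n^2 + n*(9*x - 9) - 180*x^2 - 126*x - 18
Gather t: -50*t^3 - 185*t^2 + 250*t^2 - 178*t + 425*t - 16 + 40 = -50*t^3 + 65*t^2 + 247*t + 24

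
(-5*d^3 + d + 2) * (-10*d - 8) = 50*d^4 + 40*d^3 - 10*d^2 - 28*d - 16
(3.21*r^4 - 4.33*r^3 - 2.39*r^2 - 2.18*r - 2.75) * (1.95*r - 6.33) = 6.2595*r^5 - 28.7628*r^4 + 22.7484*r^3 + 10.8777*r^2 + 8.4369*r + 17.4075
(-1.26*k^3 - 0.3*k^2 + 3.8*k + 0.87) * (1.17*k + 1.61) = -1.4742*k^4 - 2.3796*k^3 + 3.963*k^2 + 7.1359*k + 1.4007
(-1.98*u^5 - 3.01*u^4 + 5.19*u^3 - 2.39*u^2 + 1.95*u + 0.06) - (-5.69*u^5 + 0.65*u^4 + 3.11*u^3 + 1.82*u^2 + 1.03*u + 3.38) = 3.71*u^5 - 3.66*u^4 + 2.08*u^3 - 4.21*u^2 + 0.92*u - 3.32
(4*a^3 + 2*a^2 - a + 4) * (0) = 0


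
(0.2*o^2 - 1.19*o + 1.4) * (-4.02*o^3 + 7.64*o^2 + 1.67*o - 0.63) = -0.804*o^5 + 6.3118*o^4 - 14.3856*o^3 + 8.5827*o^2 + 3.0877*o - 0.882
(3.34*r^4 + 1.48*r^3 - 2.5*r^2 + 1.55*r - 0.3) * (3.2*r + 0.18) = 10.688*r^5 + 5.3372*r^4 - 7.7336*r^3 + 4.51*r^2 - 0.681*r - 0.054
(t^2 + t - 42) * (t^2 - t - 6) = t^4 - 49*t^2 + 36*t + 252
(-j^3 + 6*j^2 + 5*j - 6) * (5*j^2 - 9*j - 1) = -5*j^5 + 39*j^4 - 28*j^3 - 81*j^2 + 49*j + 6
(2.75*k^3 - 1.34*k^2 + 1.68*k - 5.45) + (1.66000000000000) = 2.75*k^3 - 1.34*k^2 + 1.68*k - 3.79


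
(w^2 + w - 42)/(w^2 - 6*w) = (w + 7)/w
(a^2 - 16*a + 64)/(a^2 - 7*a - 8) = (a - 8)/(a + 1)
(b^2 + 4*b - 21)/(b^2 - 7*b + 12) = (b + 7)/(b - 4)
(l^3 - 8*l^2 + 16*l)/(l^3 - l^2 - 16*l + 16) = l*(l - 4)/(l^2 + 3*l - 4)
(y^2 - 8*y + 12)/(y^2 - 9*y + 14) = (y - 6)/(y - 7)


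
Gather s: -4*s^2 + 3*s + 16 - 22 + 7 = -4*s^2 + 3*s + 1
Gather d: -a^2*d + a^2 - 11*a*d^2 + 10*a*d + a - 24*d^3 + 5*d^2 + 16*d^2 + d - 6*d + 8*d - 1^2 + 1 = a^2 + a - 24*d^3 + d^2*(21 - 11*a) + d*(-a^2 + 10*a + 3)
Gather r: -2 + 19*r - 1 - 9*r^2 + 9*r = -9*r^2 + 28*r - 3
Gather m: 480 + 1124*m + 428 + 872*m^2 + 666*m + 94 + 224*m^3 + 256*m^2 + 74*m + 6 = 224*m^3 + 1128*m^2 + 1864*m + 1008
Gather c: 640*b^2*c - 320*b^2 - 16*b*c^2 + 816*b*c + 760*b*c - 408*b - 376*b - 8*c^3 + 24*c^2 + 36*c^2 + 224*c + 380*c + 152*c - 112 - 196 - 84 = -320*b^2 - 784*b - 8*c^3 + c^2*(60 - 16*b) + c*(640*b^2 + 1576*b + 756) - 392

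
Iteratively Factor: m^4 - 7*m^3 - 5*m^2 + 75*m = (m + 3)*(m^3 - 10*m^2 + 25*m) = (m - 5)*(m + 3)*(m^2 - 5*m) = m*(m - 5)*(m + 3)*(m - 5)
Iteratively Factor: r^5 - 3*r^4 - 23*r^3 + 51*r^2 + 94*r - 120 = (r - 3)*(r^4 - 23*r^2 - 18*r + 40) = (r - 5)*(r - 3)*(r^3 + 5*r^2 + 2*r - 8) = (r - 5)*(r - 3)*(r + 2)*(r^2 + 3*r - 4) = (r - 5)*(r - 3)*(r - 1)*(r + 2)*(r + 4)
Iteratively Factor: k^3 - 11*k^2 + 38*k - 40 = (k - 2)*(k^2 - 9*k + 20) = (k - 5)*(k - 2)*(k - 4)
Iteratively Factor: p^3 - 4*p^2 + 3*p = (p - 1)*(p^2 - 3*p) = (p - 3)*(p - 1)*(p)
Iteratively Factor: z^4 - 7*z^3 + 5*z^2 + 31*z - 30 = (z - 5)*(z^3 - 2*z^2 - 5*z + 6) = (z - 5)*(z - 3)*(z^2 + z - 2) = (z - 5)*(z - 3)*(z - 1)*(z + 2)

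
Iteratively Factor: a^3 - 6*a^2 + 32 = (a - 4)*(a^2 - 2*a - 8) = (a - 4)*(a + 2)*(a - 4)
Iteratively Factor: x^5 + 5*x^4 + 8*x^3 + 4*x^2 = (x)*(x^4 + 5*x^3 + 8*x^2 + 4*x) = x^2*(x^3 + 5*x^2 + 8*x + 4) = x^2*(x + 2)*(x^2 + 3*x + 2) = x^2*(x + 2)^2*(x + 1)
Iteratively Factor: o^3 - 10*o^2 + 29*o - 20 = (o - 4)*(o^2 - 6*o + 5) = (o - 4)*(o - 1)*(o - 5)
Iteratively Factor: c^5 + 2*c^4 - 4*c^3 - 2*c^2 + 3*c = (c)*(c^4 + 2*c^3 - 4*c^2 - 2*c + 3) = c*(c + 3)*(c^3 - c^2 - c + 1) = c*(c - 1)*(c + 3)*(c^2 - 1) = c*(c - 1)*(c + 1)*(c + 3)*(c - 1)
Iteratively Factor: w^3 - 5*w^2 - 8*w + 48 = (w + 3)*(w^2 - 8*w + 16) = (w - 4)*(w + 3)*(w - 4)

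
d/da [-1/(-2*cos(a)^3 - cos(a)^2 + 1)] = 2*(3*cos(a) + 1)*sin(a)*cos(a)/(2*cos(a)^3 + cos(a)^2 - 1)^2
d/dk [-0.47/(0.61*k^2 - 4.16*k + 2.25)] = (0.5734*k - 1.9552)/(0.61*k^2 - 4.16*k + 2.25)^2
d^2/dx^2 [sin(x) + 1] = -sin(x)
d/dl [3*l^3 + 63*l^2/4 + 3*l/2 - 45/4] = 9*l^2 + 63*l/2 + 3/2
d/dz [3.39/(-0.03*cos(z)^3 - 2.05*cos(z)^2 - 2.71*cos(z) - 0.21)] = (0.3051*sin(z)^2 - 13.899*cos(z) - 9.492)*sin(z)/(0.03*cos(z)^3 + 2.05*cos(z)^2 + 2.71*cos(z) + 0.21)^2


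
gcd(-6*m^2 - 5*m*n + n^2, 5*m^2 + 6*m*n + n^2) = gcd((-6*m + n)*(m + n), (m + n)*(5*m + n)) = m + n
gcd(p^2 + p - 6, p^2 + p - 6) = p^2 + p - 6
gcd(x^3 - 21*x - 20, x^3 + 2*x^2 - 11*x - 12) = x^2 + 5*x + 4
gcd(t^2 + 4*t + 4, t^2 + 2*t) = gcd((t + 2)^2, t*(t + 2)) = t + 2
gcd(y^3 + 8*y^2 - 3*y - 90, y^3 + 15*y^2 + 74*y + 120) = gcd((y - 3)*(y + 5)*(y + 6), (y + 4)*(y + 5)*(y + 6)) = y^2 + 11*y + 30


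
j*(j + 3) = j^2 + 3*j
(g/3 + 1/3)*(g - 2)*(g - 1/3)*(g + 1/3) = g^4/3 - g^3/3 - 19*g^2/27 + g/27 + 2/27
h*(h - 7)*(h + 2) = h^3 - 5*h^2 - 14*h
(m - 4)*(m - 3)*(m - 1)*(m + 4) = m^4 - 4*m^3 - 13*m^2 + 64*m - 48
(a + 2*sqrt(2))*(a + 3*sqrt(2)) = a^2 + 5*sqrt(2)*a + 12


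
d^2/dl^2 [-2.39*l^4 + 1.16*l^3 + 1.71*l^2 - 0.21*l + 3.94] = -28.68*l^2 + 6.96*l + 3.42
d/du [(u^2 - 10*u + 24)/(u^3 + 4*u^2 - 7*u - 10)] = (-u^4 + 20*u^3 - 39*u^2 - 212*u + 268)/(u^6 + 8*u^5 + 2*u^4 - 76*u^3 - 31*u^2 + 140*u + 100)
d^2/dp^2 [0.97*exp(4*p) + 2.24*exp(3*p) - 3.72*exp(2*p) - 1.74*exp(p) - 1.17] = (15.52*exp(3*p) + 20.16*exp(2*p) - 14.88*exp(p) - 1.74)*exp(p)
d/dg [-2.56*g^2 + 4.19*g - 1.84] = 4.19 - 5.12*g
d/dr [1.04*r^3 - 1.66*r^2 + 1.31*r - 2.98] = 3.12*r^2 - 3.32*r + 1.31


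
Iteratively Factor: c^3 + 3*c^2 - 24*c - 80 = (c + 4)*(c^2 - c - 20) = (c - 5)*(c + 4)*(c + 4)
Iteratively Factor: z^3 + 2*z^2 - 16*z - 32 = (z + 2)*(z^2 - 16) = (z + 2)*(z + 4)*(z - 4)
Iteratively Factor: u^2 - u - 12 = (u - 4)*(u + 3)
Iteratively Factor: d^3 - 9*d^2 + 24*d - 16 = (d - 1)*(d^2 - 8*d + 16) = (d - 4)*(d - 1)*(d - 4)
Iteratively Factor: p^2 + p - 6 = (p + 3)*(p - 2)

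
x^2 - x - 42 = (x - 7)*(x + 6)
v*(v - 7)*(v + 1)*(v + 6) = v^4 - 43*v^2 - 42*v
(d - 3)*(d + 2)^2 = d^3 + d^2 - 8*d - 12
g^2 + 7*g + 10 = (g + 2)*(g + 5)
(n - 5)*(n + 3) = n^2 - 2*n - 15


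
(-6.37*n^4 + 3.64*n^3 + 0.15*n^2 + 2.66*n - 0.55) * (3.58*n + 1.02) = -22.8046*n^5 + 6.5338*n^4 + 4.2498*n^3 + 9.6758*n^2 + 0.7442*n - 0.561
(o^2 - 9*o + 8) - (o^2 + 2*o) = 8 - 11*o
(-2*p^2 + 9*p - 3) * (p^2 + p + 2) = -2*p^4 + 7*p^3 + 2*p^2 + 15*p - 6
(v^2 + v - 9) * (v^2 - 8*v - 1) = v^4 - 7*v^3 - 18*v^2 + 71*v + 9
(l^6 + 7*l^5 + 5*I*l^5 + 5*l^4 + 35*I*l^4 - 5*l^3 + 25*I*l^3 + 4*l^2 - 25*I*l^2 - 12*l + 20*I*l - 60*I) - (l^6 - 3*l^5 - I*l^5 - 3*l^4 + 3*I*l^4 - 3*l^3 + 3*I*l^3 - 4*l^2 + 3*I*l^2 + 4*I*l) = 10*l^5 + 6*I*l^5 + 8*l^4 + 32*I*l^4 - 2*l^3 + 22*I*l^3 + 8*l^2 - 28*I*l^2 - 12*l + 16*I*l - 60*I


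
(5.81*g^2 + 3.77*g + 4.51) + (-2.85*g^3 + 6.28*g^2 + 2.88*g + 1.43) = -2.85*g^3 + 12.09*g^2 + 6.65*g + 5.94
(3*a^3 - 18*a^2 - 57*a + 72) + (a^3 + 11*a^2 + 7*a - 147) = 4*a^3 - 7*a^2 - 50*a - 75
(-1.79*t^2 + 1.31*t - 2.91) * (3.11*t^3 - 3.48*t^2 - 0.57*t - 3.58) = -5.5669*t^5 + 10.3033*t^4 - 12.5886*t^3 + 15.7883*t^2 - 3.0311*t + 10.4178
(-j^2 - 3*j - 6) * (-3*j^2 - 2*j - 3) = 3*j^4 + 11*j^3 + 27*j^2 + 21*j + 18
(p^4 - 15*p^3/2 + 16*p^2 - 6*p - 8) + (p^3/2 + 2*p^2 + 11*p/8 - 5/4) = p^4 - 7*p^3 + 18*p^2 - 37*p/8 - 37/4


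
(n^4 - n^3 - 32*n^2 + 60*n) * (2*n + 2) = 2*n^5 - 66*n^3 + 56*n^2 + 120*n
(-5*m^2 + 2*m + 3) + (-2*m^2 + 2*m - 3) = -7*m^2 + 4*m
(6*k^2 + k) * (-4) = -24*k^2 - 4*k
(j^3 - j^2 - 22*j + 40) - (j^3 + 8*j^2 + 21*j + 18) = -9*j^2 - 43*j + 22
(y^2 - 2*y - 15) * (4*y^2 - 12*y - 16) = 4*y^4 - 20*y^3 - 52*y^2 + 212*y + 240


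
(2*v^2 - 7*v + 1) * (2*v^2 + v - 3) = 4*v^4 - 12*v^3 - 11*v^2 + 22*v - 3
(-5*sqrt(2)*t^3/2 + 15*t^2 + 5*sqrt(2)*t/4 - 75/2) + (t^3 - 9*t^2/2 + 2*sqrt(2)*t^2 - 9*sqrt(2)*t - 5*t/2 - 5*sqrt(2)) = -5*sqrt(2)*t^3/2 + t^3 + 2*sqrt(2)*t^2 + 21*t^2/2 - 31*sqrt(2)*t/4 - 5*t/2 - 75/2 - 5*sqrt(2)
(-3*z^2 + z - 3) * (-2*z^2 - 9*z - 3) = 6*z^4 + 25*z^3 + 6*z^2 + 24*z + 9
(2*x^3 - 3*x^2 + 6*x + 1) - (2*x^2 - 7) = 2*x^3 - 5*x^2 + 6*x + 8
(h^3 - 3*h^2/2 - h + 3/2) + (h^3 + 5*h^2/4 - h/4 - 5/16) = 2*h^3 - h^2/4 - 5*h/4 + 19/16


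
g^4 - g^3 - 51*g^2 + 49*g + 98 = (g - 7)*(g - 2)*(g + 1)*(g + 7)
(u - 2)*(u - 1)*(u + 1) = u^3 - 2*u^2 - u + 2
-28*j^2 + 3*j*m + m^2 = (-4*j + m)*(7*j + m)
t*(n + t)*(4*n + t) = 4*n^2*t + 5*n*t^2 + t^3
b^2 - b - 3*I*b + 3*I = (b - 1)*(b - 3*I)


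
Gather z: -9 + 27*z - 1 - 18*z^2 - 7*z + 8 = -18*z^2 + 20*z - 2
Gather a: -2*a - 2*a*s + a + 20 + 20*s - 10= a*(-2*s - 1) + 20*s + 10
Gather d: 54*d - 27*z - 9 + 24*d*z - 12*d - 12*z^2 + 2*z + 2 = d*(24*z + 42) - 12*z^2 - 25*z - 7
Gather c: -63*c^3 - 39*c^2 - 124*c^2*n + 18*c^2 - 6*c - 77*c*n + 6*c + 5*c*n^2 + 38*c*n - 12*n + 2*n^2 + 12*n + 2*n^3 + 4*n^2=-63*c^3 + c^2*(-124*n - 21) + c*(5*n^2 - 39*n) + 2*n^3 + 6*n^2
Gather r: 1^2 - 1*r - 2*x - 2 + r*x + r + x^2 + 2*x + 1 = r*x + x^2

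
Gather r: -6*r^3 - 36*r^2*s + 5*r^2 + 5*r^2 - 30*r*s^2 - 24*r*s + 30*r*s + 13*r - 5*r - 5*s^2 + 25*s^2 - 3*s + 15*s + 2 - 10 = -6*r^3 + r^2*(10 - 36*s) + r*(-30*s^2 + 6*s + 8) + 20*s^2 + 12*s - 8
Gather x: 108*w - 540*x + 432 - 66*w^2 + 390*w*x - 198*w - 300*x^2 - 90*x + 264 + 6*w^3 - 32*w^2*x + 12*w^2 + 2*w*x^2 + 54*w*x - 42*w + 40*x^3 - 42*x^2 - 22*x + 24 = 6*w^3 - 54*w^2 - 132*w + 40*x^3 + x^2*(2*w - 342) + x*(-32*w^2 + 444*w - 652) + 720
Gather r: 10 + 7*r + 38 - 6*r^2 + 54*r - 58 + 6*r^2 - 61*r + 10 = 0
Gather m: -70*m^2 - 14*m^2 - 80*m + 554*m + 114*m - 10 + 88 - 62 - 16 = -84*m^2 + 588*m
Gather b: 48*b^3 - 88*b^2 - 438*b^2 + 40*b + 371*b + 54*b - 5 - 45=48*b^3 - 526*b^2 + 465*b - 50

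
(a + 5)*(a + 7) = a^2 + 12*a + 35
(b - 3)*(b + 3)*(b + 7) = b^3 + 7*b^2 - 9*b - 63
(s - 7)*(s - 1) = s^2 - 8*s + 7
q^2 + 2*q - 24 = (q - 4)*(q + 6)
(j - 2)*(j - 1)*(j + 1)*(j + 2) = j^4 - 5*j^2 + 4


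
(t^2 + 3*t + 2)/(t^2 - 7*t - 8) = (t + 2)/(t - 8)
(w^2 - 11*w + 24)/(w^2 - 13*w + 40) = (w - 3)/(w - 5)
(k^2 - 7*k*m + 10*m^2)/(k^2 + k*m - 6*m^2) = (k - 5*m)/(k + 3*m)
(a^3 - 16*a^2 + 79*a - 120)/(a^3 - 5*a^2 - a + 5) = (a^2 - 11*a + 24)/(a^2 - 1)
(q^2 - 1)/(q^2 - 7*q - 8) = (q - 1)/(q - 8)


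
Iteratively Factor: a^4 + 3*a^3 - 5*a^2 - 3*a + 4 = (a + 4)*(a^3 - a^2 - a + 1) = (a - 1)*(a + 4)*(a^2 - 1) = (a - 1)^2*(a + 4)*(a + 1)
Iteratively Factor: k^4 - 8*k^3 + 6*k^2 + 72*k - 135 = (k - 5)*(k^3 - 3*k^2 - 9*k + 27) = (k - 5)*(k + 3)*(k^2 - 6*k + 9) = (k - 5)*(k - 3)*(k + 3)*(k - 3)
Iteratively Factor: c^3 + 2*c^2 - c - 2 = (c + 1)*(c^2 + c - 2) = (c + 1)*(c + 2)*(c - 1)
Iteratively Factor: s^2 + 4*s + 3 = (s + 3)*(s + 1)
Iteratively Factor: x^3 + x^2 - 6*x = (x)*(x^2 + x - 6) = x*(x + 3)*(x - 2)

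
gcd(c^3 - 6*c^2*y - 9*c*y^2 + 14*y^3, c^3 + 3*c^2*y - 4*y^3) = -c^2 - c*y + 2*y^2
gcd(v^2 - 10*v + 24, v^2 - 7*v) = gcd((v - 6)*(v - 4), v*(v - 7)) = 1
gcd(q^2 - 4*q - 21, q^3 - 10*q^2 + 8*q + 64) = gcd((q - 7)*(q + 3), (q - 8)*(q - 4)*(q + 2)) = 1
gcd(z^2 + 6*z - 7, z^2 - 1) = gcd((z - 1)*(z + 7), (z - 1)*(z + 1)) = z - 1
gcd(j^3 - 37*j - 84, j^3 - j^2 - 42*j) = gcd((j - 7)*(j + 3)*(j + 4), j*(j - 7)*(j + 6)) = j - 7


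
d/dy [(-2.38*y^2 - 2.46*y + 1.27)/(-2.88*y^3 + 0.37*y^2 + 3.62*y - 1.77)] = (-6.8544*y^4 - 14.1696*y^3 + 3.2674*y^2 + 7.4854*y - 0.243200000000001)/(8.2944*y^6 - 2.1312*y^5 - 20.7143*y^4 + 12.874*y^3 + 11.7946*y^2 - 12.8148*y + 3.1329)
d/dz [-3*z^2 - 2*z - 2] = -6*z - 2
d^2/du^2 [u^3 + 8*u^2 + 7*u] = 6*u + 16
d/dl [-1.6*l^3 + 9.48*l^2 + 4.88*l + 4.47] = -4.8*l^2 + 18.96*l + 4.88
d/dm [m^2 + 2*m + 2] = 2*m + 2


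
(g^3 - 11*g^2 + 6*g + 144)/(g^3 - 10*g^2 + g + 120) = (g - 6)/(g - 5)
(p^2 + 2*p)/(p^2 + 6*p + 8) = p/(p + 4)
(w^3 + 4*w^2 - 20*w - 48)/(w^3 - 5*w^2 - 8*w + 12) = (w^2 + 2*w - 24)/(w^2 - 7*w + 6)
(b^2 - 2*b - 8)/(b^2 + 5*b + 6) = (b - 4)/(b + 3)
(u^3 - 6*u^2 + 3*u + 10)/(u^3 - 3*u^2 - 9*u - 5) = (u - 2)/(u + 1)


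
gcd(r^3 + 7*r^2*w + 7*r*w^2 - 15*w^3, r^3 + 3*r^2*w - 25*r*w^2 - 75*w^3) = r^2 + 8*r*w + 15*w^2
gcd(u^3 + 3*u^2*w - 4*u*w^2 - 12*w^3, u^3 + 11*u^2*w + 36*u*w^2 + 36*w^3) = u^2 + 5*u*w + 6*w^2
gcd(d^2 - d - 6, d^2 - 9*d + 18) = d - 3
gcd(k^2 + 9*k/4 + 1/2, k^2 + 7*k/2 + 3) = k + 2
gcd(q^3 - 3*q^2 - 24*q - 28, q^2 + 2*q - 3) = 1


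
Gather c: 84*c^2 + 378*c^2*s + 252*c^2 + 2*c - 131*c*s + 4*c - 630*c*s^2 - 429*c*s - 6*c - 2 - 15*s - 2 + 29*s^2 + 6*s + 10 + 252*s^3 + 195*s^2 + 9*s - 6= c^2*(378*s + 336) + c*(-630*s^2 - 560*s) + 252*s^3 + 224*s^2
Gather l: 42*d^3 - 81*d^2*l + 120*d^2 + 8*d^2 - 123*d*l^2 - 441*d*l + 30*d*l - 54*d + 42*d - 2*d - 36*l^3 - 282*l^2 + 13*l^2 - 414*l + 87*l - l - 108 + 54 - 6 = 42*d^3 + 128*d^2 - 14*d - 36*l^3 + l^2*(-123*d - 269) + l*(-81*d^2 - 411*d - 328) - 60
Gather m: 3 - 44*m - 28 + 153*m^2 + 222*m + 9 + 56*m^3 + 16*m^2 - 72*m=56*m^3 + 169*m^2 + 106*m - 16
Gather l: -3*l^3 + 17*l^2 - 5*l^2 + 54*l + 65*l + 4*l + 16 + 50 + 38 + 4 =-3*l^3 + 12*l^2 + 123*l + 108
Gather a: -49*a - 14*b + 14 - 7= -49*a - 14*b + 7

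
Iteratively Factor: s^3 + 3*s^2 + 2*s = (s)*(s^2 + 3*s + 2) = s*(s + 2)*(s + 1)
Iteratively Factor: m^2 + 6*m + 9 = (m + 3)*(m + 3)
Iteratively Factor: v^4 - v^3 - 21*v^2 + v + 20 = (v - 1)*(v^3 - 21*v - 20) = (v - 1)*(v + 1)*(v^2 - v - 20) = (v - 5)*(v - 1)*(v + 1)*(v + 4)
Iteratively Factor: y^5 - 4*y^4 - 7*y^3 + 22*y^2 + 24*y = (y - 4)*(y^4 - 7*y^2 - 6*y) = (y - 4)*(y + 1)*(y^3 - y^2 - 6*y) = y*(y - 4)*(y + 1)*(y^2 - y - 6) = y*(y - 4)*(y + 1)*(y + 2)*(y - 3)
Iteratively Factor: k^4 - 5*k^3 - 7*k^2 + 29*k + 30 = (k - 5)*(k^3 - 7*k - 6) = (k - 5)*(k - 3)*(k^2 + 3*k + 2) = (k - 5)*(k - 3)*(k + 1)*(k + 2)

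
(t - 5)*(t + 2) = t^2 - 3*t - 10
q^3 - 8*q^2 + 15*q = q*(q - 5)*(q - 3)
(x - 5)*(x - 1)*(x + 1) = x^3 - 5*x^2 - x + 5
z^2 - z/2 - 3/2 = (z - 3/2)*(z + 1)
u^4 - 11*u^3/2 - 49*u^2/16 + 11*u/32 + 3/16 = (u - 6)*(u - 1/4)*(u + 1/4)*(u + 1/2)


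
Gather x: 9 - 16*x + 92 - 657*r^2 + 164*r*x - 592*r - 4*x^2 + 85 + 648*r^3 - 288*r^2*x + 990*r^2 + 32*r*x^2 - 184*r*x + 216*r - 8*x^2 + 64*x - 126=648*r^3 + 333*r^2 - 376*r + x^2*(32*r - 12) + x*(-288*r^2 - 20*r + 48) + 60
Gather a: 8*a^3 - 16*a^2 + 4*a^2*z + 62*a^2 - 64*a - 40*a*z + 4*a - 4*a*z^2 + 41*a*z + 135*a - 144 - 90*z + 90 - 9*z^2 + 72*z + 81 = 8*a^3 + a^2*(4*z + 46) + a*(-4*z^2 + z + 75) - 9*z^2 - 18*z + 27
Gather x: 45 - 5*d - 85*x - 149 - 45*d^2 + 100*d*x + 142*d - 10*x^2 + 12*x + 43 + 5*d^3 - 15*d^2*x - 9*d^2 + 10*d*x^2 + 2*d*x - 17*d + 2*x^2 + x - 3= 5*d^3 - 54*d^2 + 120*d + x^2*(10*d - 8) + x*(-15*d^2 + 102*d - 72) - 64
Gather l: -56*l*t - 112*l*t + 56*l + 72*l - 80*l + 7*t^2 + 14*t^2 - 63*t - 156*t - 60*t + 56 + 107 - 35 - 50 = l*(48 - 168*t) + 21*t^2 - 279*t + 78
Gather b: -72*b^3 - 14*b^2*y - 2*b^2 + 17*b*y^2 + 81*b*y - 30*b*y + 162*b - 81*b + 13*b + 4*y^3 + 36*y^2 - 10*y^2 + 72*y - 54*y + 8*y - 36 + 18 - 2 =-72*b^3 + b^2*(-14*y - 2) + b*(17*y^2 + 51*y + 94) + 4*y^3 + 26*y^2 + 26*y - 20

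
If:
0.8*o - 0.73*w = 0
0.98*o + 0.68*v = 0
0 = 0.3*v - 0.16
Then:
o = -0.37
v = 0.53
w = -0.41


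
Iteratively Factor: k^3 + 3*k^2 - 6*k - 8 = (k - 2)*(k^2 + 5*k + 4) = (k - 2)*(k + 1)*(k + 4)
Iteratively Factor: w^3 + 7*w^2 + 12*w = (w)*(w^2 + 7*w + 12) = w*(w + 3)*(w + 4)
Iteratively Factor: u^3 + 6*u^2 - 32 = (u + 4)*(u^2 + 2*u - 8) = (u + 4)^2*(u - 2)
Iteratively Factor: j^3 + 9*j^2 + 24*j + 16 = (j + 4)*(j^2 + 5*j + 4) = (j + 4)^2*(j + 1)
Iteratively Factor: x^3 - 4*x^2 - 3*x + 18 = (x - 3)*(x^2 - x - 6) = (x - 3)*(x + 2)*(x - 3)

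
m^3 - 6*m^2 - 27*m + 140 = (m - 7)*(m - 4)*(m + 5)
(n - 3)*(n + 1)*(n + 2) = n^3 - 7*n - 6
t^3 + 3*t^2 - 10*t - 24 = (t - 3)*(t + 2)*(t + 4)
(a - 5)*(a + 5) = a^2 - 25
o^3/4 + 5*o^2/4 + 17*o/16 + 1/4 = (o/4 + 1)*(o + 1/2)^2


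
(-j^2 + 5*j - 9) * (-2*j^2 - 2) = 2*j^4 - 10*j^3 + 20*j^2 - 10*j + 18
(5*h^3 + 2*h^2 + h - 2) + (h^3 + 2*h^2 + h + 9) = 6*h^3 + 4*h^2 + 2*h + 7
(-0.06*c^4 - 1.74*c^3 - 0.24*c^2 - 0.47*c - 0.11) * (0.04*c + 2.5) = -0.0024*c^5 - 0.2196*c^4 - 4.3596*c^3 - 0.6188*c^2 - 1.1794*c - 0.275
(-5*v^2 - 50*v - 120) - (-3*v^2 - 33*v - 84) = -2*v^2 - 17*v - 36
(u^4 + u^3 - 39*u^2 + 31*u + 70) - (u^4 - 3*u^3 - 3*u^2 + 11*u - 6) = 4*u^3 - 36*u^2 + 20*u + 76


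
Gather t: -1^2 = -1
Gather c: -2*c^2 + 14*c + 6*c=-2*c^2 + 20*c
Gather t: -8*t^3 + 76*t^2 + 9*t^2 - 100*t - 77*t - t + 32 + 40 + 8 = -8*t^3 + 85*t^2 - 178*t + 80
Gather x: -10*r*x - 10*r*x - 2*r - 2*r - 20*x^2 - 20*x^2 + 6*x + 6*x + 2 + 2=-4*r - 40*x^2 + x*(12 - 20*r) + 4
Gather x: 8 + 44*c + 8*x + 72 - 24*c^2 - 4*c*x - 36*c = -24*c^2 + 8*c + x*(8 - 4*c) + 80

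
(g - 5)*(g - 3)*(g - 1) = g^3 - 9*g^2 + 23*g - 15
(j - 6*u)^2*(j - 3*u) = j^3 - 15*j^2*u + 72*j*u^2 - 108*u^3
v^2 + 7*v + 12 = (v + 3)*(v + 4)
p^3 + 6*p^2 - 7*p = p*(p - 1)*(p + 7)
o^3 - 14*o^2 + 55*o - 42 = (o - 7)*(o - 6)*(o - 1)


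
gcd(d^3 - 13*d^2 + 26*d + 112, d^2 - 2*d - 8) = d + 2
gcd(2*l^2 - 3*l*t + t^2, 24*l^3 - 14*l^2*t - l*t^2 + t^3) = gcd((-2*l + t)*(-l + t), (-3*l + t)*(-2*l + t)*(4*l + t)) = -2*l + t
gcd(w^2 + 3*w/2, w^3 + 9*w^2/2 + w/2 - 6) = w + 3/2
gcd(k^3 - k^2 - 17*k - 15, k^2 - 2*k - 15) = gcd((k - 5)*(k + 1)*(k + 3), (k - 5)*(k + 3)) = k^2 - 2*k - 15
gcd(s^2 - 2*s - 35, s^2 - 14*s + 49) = s - 7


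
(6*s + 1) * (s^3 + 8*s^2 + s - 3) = 6*s^4 + 49*s^3 + 14*s^2 - 17*s - 3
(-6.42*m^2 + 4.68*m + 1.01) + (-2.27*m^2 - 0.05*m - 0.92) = -8.69*m^2 + 4.63*m + 0.09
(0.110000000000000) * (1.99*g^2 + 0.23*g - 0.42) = 0.2189*g^2 + 0.0253*g - 0.0462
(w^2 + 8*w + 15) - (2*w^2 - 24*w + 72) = -w^2 + 32*w - 57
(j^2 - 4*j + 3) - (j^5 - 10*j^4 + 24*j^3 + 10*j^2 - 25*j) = -j^5 + 10*j^4 - 24*j^3 - 9*j^2 + 21*j + 3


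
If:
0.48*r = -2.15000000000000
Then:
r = -4.48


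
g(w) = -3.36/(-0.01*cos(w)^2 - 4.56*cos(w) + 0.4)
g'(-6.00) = 0.27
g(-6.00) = 0.84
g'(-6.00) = 0.27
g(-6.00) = 0.84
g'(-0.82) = -1.52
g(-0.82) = 1.24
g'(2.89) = 0.16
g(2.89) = -0.70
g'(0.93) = 2.27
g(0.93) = 1.44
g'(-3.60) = 0.34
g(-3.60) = -0.75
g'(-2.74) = -0.28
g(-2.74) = -0.73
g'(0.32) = 0.31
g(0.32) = 0.85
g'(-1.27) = -16.17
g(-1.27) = 3.53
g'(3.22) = -0.05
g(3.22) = -0.68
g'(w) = -3.36*(-0.02*sin(w)*cos(w) - 4.56*sin(w))/(-0.01*cos(w)^2 - 4.56*cos(w) + 0.4)^2 = (0.0672*cos(w) + 15.3216)*sin(w)/(0.01*cos(w)^2 + 4.56*cos(w) - 0.4)^2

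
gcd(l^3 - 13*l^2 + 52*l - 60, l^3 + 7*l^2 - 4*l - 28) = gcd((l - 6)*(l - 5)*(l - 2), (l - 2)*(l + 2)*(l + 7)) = l - 2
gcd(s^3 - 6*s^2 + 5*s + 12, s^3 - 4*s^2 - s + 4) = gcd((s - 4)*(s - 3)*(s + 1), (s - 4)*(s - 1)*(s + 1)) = s^2 - 3*s - 4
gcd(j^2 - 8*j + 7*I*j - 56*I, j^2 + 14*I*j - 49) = j + 7*I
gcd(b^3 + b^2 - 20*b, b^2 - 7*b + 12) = b - 4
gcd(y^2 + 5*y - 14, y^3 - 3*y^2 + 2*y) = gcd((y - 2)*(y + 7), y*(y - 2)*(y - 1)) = y - 2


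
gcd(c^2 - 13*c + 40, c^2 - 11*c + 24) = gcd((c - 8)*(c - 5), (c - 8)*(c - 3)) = c - 8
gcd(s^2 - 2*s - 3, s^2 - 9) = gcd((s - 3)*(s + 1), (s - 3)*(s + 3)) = s - 3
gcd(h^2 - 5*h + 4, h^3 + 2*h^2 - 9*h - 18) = 1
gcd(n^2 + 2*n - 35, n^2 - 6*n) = 1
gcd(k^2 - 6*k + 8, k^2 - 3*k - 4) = k - 4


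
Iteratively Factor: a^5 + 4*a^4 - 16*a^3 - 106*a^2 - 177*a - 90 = (a - 5)*(a^4 + 9*a^3 + 29*a^2 + 39*a + 18) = (a - 5)*(a + 3)*(a^3 + 6*a^2 + 11*a + 6) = (a - 5)*(a + 3)^2*(a^2 + 3*a + 2) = (a - 5)*(a + 1)*(a + 3)^2*(a + 2)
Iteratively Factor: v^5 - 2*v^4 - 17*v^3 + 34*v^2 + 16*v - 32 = (v - 4)*(v^4 + 2*v^3 - 9*v^2 - 2*v + 8) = (v - 4)*(v + 1)*(v^3 + v^2 - 10*v + 8) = (v - 4)*(v + 1)*(v + 4)*(v^2 - 3*v + 2) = (v - 4)*(v - 1)*(v + 1)*(v + 4)*(v - 2)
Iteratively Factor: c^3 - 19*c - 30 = (c + 2)*(c^2 - 2*c - 15) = (c + 2)*(c + 3)*(c - 5)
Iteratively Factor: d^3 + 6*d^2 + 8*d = (d + 2)*(d^2 + 4*d) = (d + 2)*(d + 4)*(d)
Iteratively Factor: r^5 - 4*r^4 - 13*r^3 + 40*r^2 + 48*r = (r)*(r^4 - 4*r^3 - 13*r^2 + 40*r + 48) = r*(r + 3)*(r^3 - 7*r^2 + 8*r + 16) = r*(r + 1)*(r + 3)*(r^2 - 8*r + 16) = r*(r - 4)*(r + 1)*(r + 3)*(r - 4)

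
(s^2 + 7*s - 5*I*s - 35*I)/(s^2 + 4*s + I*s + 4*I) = (s^2 + s*(7 - 5*I) - 35*I)/(s^2 + s*(4 + I) + 4*I)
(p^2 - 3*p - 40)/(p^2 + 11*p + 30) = (p - 8)/(p + 6)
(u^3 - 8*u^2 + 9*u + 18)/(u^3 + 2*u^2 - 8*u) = (u^3 - 8*u^2 + 9*u + 18)/(u*(u^2 + 2*u - 8))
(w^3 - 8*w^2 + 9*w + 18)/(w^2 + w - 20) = (w^3 - 8*w^2 + 9*w + 18)/(w^2 + w - 20)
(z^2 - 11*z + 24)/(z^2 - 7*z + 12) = (z - 8)/(z - 4)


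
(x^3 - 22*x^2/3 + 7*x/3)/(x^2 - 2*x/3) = (3*x^2 - 22*x + 7)/(3*x - 2)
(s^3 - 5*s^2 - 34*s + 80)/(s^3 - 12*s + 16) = (s^2 - 3*s - 40)/(s^2 + 2*s - 8)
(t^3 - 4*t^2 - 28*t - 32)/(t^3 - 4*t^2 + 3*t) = (t^3 - 4*t^2 - 28*t - 32)/(t*(t^2 - 4*t + 3))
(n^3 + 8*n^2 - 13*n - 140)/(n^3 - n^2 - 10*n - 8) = (n^2 + 12*n + 35)/(n^2 + 3*n + 2)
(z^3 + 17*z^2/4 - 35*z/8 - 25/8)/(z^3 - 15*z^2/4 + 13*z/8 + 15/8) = (z + 5)/(z - 3)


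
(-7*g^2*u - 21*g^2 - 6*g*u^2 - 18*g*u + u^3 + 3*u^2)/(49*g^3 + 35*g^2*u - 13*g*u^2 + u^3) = (u + 3)/(-7*g + u)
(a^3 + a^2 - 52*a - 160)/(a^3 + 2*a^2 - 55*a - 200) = (a + 4)/(a + 5)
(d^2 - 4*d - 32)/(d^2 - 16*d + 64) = (d + 4)/(d - 8)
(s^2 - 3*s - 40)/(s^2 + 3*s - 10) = (s - 8)/(s - 2)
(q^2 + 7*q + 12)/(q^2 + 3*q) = (q + 4)/q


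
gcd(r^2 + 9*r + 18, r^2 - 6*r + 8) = 1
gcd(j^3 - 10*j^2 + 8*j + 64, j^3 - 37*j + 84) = j - 4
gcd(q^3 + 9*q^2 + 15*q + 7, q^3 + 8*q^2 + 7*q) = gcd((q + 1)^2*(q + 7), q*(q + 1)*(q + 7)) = q^2 + 8*q + 7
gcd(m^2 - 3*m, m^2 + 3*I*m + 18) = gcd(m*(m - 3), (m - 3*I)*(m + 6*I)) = 1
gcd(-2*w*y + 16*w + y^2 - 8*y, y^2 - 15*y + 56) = y - 8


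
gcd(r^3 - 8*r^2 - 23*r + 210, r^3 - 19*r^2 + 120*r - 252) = r^2 - 13*r + 42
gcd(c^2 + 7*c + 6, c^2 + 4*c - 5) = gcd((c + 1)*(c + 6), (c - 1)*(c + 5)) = 1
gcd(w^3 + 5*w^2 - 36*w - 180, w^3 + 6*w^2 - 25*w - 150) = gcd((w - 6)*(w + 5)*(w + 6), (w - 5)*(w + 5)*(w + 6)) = w^2 + 11*w + 30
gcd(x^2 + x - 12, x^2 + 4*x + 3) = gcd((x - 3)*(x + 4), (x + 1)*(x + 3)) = 1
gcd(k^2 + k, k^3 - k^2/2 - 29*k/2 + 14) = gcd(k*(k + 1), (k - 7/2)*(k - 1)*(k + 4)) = 1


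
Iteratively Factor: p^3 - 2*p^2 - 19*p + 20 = (p - 1)*(p^2 - p - 20) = (p - 5)*(p - 1)*(p + 4)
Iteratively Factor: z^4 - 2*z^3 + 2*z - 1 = (z - 1)*(z^3 - z^2 - z + 1) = (z - 1)^2*(z^2 - 1) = (z - 1)^2*(z + 1)*(z - 1)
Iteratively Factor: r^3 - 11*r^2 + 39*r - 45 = (r - 5)*(r^2 - 6*r + 9) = (r - 5)*(r - 3)*(r - 3)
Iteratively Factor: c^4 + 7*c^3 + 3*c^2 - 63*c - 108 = (c + 3)*(c^3 + 4*c^2 - 9*c - 36) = (c - 3)*(c + 3)*(c^2 + 7*c + 12) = (c - 3)*(c + 3)*(c + 4)*(c + 3)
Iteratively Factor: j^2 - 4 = (j + 2)*(j - 2)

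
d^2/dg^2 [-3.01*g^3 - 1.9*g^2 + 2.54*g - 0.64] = -18.06*g - 3.8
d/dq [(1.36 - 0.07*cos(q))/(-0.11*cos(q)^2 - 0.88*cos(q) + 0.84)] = 1.29132231404959*(0.0077*cos(q)^2 - 0.2992*cos(q) - 1.138)*sin(q)/(-0.125*sin(q)^2 + 1.0*cos(q) - 0.829545454545455)^2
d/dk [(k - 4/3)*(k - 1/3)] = 2*k - 5/3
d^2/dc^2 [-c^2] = -2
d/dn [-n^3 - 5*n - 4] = -3*n^2 - 5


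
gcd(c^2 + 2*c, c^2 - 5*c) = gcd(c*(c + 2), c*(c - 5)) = c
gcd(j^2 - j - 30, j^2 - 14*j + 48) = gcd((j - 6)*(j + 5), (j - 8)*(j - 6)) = j - 6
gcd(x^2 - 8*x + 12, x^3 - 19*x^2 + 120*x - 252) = x - 6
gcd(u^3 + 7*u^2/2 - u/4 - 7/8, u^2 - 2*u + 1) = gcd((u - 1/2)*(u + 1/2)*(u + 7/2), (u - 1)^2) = 1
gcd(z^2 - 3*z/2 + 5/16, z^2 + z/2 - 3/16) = z - 1/4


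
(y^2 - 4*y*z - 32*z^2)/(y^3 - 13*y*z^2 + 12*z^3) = (y - 8*z)/(y^2 - 4*y*z + 3*z^2)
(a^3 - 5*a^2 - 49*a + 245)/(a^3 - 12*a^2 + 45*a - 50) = (a^2 - 49)/(a^2 - 7*a + 10)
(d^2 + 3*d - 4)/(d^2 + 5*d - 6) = (d + 4)/(d + 6)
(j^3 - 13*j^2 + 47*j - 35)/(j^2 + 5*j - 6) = (j^2 - 12*j + 35)/(j + 6)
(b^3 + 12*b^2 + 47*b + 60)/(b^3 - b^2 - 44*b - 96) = (b + 5)/(b - 8)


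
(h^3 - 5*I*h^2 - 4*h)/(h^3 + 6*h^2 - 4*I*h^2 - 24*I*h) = (h - I)/(h + 6)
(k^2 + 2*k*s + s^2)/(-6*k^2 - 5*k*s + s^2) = (k + s)/(-6*k + s)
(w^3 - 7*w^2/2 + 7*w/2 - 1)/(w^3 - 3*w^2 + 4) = (w^2 - 3*w/2 + 1/2)/(w^2 - w - 2)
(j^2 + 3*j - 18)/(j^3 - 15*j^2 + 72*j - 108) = (j + 6)/(j^2 - 12*j + 36)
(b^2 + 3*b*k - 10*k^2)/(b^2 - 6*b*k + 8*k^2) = (b + 5*k)/(b - 4*k)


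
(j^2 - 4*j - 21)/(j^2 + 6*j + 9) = (j - 7)/(j + 3)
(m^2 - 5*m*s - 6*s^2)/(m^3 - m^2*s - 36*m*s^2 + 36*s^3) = (-m - s)/(-m^2 - 5*m*s + 6*s^2)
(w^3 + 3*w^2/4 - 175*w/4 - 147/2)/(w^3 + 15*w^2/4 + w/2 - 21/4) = (w^2 - w - 42)/(w^2 + 2*w - 3)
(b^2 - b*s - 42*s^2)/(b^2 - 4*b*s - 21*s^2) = (b + 6*s)/(b + 3*s)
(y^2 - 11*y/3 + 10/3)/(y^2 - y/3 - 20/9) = 3*(y - 2)/(3*y + 4)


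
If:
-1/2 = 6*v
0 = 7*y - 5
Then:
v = -1/12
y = 5/7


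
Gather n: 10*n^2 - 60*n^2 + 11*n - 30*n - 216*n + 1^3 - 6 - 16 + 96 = -50*n^2 - 235*n + 75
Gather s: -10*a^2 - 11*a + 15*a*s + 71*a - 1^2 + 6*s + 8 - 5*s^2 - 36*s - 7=-10*a^2 + 60*a - 5*s^2 + s*(15*a - 30)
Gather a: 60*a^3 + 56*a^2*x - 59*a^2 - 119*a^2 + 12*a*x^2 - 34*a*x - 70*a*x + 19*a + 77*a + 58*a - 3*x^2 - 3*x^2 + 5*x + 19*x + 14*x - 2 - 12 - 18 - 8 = 60*a^3 + a^2*(56*x - 178) + a*(12*x^2 - 104*x + 154) - 6*x^2 + 38*x - 40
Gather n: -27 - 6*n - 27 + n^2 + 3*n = n^2 - 3*n - 54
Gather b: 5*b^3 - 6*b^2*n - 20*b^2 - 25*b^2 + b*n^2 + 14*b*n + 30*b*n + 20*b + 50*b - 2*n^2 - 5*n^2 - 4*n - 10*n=5*b^3 + b^2*(-6*n - 45) + b*(n^2 + 44*n + 70) - 7*n^2 - 14*n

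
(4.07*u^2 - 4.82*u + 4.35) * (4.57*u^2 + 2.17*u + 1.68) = 18.5999*u^4 - 13.1955*u^3 + 16.2577*u^2 + 1.3419*u + 7.308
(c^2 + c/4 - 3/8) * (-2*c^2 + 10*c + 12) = -2*c^4 + 19*c^3/2 + 61*c^2/4 - 3*c/4 - 9/2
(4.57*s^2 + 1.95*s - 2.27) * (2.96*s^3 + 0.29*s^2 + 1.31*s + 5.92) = 13.5272*s^5 + 7.0973*s^4 - 0.166999999999999*s^3 + 28.9506*s^2 + 8.5703*s - 13.4384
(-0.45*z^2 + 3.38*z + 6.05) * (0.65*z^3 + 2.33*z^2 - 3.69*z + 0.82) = -0.2925*z^5 + 1.1485*z^4 + 13.4684*z^3 + 1.2553*z^2 - 19.5529*z + 4.961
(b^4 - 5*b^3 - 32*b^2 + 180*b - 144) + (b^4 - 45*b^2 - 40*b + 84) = 2*b^4 - 5*b^3 - 77*b^2 + 140*b - 60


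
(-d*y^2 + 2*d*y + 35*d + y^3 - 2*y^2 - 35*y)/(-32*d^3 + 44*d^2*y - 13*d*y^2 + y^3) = (y^2 - 2*y - 35)/(32*d^2 - 12*d*y + y^2)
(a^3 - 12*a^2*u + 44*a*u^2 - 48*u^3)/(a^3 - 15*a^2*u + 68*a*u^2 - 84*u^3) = (-a + 4*u)/(-a + 7*u)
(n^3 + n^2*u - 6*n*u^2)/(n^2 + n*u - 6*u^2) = n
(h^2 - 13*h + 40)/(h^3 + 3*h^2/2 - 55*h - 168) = 2*(h - 5)/(2*h^2 + 19*h + 42)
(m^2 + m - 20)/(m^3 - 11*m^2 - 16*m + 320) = (m - 4)/(m^2 - 16*m + 64)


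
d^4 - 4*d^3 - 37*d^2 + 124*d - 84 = (d - 7)*(d - 2)*(d - 1)*(d + 6)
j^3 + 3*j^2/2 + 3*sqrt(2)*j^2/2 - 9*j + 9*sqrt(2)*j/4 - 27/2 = (j + 3/2)*(j - 3*sqrt(2)/2)*(j + 3*sqrt(2))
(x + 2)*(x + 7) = x^2 + 9*x + 14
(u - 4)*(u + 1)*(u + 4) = u^3 + u^2 - 16*u - 16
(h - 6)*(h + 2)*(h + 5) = h^3 + h^2 - 32*h - 60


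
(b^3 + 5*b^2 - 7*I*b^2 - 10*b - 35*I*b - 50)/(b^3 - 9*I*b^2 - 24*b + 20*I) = (b + 5)/(b - 2*I)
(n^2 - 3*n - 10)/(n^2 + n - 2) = (n - 5)/(n - 1)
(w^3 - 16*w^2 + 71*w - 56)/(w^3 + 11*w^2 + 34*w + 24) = (w^3 - 16*w^2 + 71*w - 56)/(w^3 + 11*w^2 + 34*w + 24)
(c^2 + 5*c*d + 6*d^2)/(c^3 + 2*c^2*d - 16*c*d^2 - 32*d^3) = (c + 3*d)/(c^2 - 16*d^2)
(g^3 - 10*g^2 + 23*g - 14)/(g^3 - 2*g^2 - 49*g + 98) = (g - 1)/(g + 7)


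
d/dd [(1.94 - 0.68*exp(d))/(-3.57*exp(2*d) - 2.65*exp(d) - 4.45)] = (-2.4276*exp(2*d) + 13.8516*exp(d) + 8.167)*exp(d)/(12.7449*exp(4*d) + 18.921*exp(3*d) + 38.7955*exp(2*d) + 23.585*exp(d) + 19.8025)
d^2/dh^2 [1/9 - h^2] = -2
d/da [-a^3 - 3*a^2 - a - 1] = -3*a^2 - 6*a - 1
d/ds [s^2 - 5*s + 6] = 2*s - 5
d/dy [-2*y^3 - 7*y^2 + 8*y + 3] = -6*y^2 - 14*y + 8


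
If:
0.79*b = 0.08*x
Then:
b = 0.10126582278481*x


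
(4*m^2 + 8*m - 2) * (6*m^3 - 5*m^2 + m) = 24*m^5 + 28*m^4 - 48*m^3 + 18*m^2 - 2*m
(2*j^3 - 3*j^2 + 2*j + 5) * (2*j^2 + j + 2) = 4*j^5 - 4*j^4 + 5*j^3 + 6*j^2 + 9*j + 10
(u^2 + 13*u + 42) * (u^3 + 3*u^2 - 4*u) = u^5 + 16*u^4 + 77*u^3 + 74*u^2 - 168*u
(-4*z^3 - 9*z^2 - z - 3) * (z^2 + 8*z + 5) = -4*z^5 - 41*z^4 - 93*z^3 - 56*z^2 - 29*z - 15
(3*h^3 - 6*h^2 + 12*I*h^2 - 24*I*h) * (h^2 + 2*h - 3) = 3*h^5 + 12*I*h^4 - 21*h^3 + 18*h^2 - 84*I*h^2 + 72*I*h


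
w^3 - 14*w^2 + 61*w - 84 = (w - 7)*(w - 4)*(w - 3)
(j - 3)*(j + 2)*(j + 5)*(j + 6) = j^4 + 10*j^3 + 13*j^2 - 96*j - 180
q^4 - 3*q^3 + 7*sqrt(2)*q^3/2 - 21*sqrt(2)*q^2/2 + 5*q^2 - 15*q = q*(q - 3)*(q + sqrt(2))*(q + 5*sqrt(2)/2)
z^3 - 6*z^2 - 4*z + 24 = (z - 6)*(z - 2)*(z + 2)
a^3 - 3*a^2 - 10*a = a*(a - 5)*(a + 2)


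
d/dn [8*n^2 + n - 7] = 16*n + 1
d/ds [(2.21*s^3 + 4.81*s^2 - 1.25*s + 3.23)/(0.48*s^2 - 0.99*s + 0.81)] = (1.0608*s^4 - 4.3758*s^3 + 1.2084*s^2 + 4.6914*s + 2.1852)/(0.2304*s^4 - 0.9504*s^3 + 1.7577*s^2 - 1.6038*s + 0.6561)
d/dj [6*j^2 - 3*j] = 12*j - 3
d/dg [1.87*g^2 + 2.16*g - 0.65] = 3.74*g + 2.16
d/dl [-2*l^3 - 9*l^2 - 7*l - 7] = -6*l^2 - 18*l - 7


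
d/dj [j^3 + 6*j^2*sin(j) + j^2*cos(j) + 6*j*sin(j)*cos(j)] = -j^2*sin(j) + 6*j^2*cos(j) + 3*j^2 + 12*j*sin(j) + 2*j*cos(j) + 6*j*cos(2*j) + 3*sin(2*j)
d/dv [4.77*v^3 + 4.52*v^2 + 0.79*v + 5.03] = 14.31*v^2 + 9.04*v + 0.79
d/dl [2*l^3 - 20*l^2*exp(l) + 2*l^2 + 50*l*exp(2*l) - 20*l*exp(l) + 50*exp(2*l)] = -20*l^2*exp(l) + 6*l^2 + 100*l*exp(2*l) - 60*l*exp(l) + 4*l + 150*exp(2*l) - 20*exp(l)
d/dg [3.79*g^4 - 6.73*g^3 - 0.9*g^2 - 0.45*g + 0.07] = 15.16*g^3 - 20.19*g^2 - 1.8*g - 0.45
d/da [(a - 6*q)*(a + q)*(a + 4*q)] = 3*a^2 - 2*a*q - 26*q^2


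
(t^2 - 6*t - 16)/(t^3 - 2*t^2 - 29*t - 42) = (t - 8)/(t^2 - 4*t - 21)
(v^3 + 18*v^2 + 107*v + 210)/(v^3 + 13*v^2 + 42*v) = (v + 5)/v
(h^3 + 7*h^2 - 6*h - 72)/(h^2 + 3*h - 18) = h + 4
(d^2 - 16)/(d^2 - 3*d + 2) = (d^2 - 16)/(d^2 - 3*d + 2)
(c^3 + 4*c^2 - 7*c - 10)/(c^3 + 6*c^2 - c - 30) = (c + 1)/(c + 3)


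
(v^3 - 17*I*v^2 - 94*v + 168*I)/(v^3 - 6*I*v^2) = 1 - 11*I/v - 28/v^2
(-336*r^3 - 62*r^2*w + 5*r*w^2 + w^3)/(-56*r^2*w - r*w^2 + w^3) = (6*r + w)/w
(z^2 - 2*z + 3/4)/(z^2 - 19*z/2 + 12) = (z - 1/2)/(z - 8)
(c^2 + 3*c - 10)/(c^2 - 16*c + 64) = (c^2 + 3*c - 10)/(c^2 - 16*c + 64)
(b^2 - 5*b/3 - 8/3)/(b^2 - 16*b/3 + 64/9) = 3*(b + 1)/(3*b - 8)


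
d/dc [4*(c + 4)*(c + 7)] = 8*c + 44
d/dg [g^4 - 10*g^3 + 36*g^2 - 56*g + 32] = 4*g^3 - 30*g^2 + 72*g - 56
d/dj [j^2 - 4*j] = 2*j - 4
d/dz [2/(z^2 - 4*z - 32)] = 4*(2 - z)/(-z^2 + 4*z + 32)^2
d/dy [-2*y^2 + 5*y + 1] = 5 - 4*y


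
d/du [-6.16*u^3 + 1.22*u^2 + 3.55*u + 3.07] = -18.48*u^2 + 2.44*u + 3.55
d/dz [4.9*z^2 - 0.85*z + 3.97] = 9.8*z - 0.85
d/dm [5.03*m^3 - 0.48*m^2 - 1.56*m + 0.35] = 15.09*m^2 - 0.96*m - 1.56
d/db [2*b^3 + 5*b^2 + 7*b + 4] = 6*b^2 + 10*b + 7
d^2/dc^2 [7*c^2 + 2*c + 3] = 14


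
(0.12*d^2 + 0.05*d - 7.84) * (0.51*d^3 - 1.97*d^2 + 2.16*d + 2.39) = 0.0612*d^5 - 0.2109*d^4 - 3.8377*d^3 + 15.8396*d^2 - 16.8149*d - 18.7376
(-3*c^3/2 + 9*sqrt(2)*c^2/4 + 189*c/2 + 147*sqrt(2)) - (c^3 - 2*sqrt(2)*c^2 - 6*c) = -5*c^3/2 + 17*sqrt(2)*c^2/4 + 201*c/2 + 147*sqrt(2)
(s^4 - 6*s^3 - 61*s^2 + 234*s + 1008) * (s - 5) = s^5 - 11*s^4 - 31*s^3 + 539*s^2 - 162*s - 5040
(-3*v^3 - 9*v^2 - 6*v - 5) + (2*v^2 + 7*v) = -3*v^3 - 7*v^2 + v - 5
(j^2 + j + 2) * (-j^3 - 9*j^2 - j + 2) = -j^5 - 10*j^4 - 12*j^3 - 17*j^2 + 4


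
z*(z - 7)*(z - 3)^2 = z^4 - 13*z^3 + 51*z^2 - 63*z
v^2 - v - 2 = (v - 2)*(v + 1)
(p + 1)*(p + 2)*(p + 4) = p^3 + 7*p^2 + 14*p + 8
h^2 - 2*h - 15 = (h - 5)*(h + 3)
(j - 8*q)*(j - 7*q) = j^2 - 15*j*q + 56*q^2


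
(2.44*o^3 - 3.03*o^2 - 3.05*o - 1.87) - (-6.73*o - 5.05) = 2.44*o^3 - 3.03*o^2 + 3.68*o + 3.18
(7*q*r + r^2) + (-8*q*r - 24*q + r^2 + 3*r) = -q*r - 24*q + 2*r^2 + 3*r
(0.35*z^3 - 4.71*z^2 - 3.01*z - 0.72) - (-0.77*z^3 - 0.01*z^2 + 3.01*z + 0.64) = 1.12*z^3 - 4.7*z^2 - 6.02*z - 1.36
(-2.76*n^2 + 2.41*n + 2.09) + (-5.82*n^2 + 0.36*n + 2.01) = -8.58*n^2 + 2.77*n + 4.1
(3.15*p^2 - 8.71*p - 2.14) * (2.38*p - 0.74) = 7.497*p^3 - 23.0608*p^2 + 1.3522*p + 1.5836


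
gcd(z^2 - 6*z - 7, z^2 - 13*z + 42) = z - 7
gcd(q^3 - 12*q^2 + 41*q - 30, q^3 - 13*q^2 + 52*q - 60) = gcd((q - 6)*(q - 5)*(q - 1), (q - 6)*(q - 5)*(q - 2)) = q^2 - 11*q + 30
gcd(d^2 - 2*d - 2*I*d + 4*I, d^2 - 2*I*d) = d - 2*I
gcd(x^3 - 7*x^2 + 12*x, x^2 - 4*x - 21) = 1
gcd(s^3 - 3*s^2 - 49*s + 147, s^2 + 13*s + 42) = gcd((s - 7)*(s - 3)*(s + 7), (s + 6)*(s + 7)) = s + 7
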